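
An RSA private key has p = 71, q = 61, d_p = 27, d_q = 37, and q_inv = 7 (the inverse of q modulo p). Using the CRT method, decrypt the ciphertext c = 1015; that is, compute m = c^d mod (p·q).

m₁ = c^(d_p) mod p: c ≡ 21 (mod 71), and 21^27 mod 71 = 35.
m₂ = c^(d_q) mod q: c ≡ 39 (mod 61), and 39^37 mod 61 = 5.
h = q_inv·(m₁ − m₂) mod p = 7·(35 − 5) mod 71 = 68.
m = m₂ + h·q = 5 + 68·61 = 4153.

4153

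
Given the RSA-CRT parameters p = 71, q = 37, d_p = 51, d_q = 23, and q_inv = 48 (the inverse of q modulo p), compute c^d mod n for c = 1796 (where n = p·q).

1203

m₁ = c^(d_p) mod p: c ≡ 21 (mod 71), and 21^51 mod 71 = 67.
m₂ = c^(d_q) mod q: c ≡ 20 (mod 37), and 20^23 mod 37 = 19.
h = q_inv·(m₁ − m₂) mod p = 48·(67 − 19) mod 71 = 32.
m = m₂ + h·q = 19 + 32·37 = 1203.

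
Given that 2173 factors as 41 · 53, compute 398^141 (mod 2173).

1816

Mod 41: 398 ≡ 29; by Fermat, exponent reduces to 141 mod 40 = 21; 29^21 ≡ 12 (mod 41).
Mod 53: 398 ≡ 27; by Fermat, exponent reduces to 141 mod 52 = 37; 27^37 ≡ 14 (mod 53).
Combine by CRT: x ≡ 12 (mod 41), x ≡ 14 (mod 53) ⇒ x ≡ 1816 (mod 2173).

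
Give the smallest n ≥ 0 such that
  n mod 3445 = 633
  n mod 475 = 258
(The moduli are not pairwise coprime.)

276233

gcd(3445, 475) = 5 and 5 | (258 − 633), so the pair is consistent; merging gives n ≡ 276233 (mod 327275), where 327275 = lcm(3445, 475).
The solution is unique modulo lcm(3445, 475) = 327275.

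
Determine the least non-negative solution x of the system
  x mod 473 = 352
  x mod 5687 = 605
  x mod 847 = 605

gcd(473, 5687) = 11 and 11 | (605 − 352), so the pair is consistent; merging gives x ≡ 114345 (mod 244541), where 244541 = lcm(473, 5687).
gcd(244541, 847) = 121 and 121 | (605 − 114345), so the pair is consistent; merging gives x ≡ 358886 (mod 1711787), where 1711787 = lcm(244541, 847).
The solution is unique modulo lcm(473, 5687, 847) = 1711787.

358886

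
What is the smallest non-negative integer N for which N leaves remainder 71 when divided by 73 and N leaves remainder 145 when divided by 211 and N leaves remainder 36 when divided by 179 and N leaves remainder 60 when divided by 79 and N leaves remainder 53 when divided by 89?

From N ≡ 71 (mod 73) write N = 71 + 73t. Substituting into N ≡ 145 (mod 211) gives 73t ≡ 74 (mod 211), and since 73⁻¹ ≡ 185 (mod 211), t ≡ 186. Hence N ≡ 71 + 73·186 = 13649 (mod 15403).
From N ≡ 13649 (mod 15403) write N = 13649 + 15403t. Substituting into N ≡ 36 (mod 179) gives 15403t ≡ 170 (mod 179), and since 9⁻¹ ≡ 20 (mod 179), t ≡ 178. Hence N ≡ 13649 + 15403·178 = 2755383 (mod 2757137).
From N ≡ 2755383 (mod 2757137) write N = 2755383 + 2757137t. Substituting into N ≡ 60 (mod 79) gives 2757137t ≡ 39 (mod 79), and since 37⁻¹ ≡ 47 (mod 79), t ≡ 16. Hence N ≡ 2755383 + 2757137·16 = 46869575 (mod 217813823).
From N ≡ 46869575 (mod 217813823) write N = 46869575 + 217813823t. Substituting into N ≡ 53 (mod 89) gives 217813823t ≡ 14 (mod 89), and since 29⁻¹ ≡ 43 (mod 89), t ≡ 68. Hence N ≡ 46869575 + 217813823·68 = 14858209539 (mod 19385430247).

14858209539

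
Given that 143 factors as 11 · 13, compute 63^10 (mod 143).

Mod 11: 63 ≡ 8; since 10 | 10, by Fermat 8^10 ≡ 1 (mod 11).
Mod 13: 63 ≡ 11; 11^10 ≡ 10 (mod 13).
Combine by CRT: x ≡ 1 (mod 11), x ≡ 10 (mod 13) ⇒ x ≡ 23 (mod 143).

23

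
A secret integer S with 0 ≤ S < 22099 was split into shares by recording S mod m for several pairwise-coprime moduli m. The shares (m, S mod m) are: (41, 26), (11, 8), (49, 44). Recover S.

The moduli are pairwise coprime; N = 41·11·49 = 22099.
N/41 = 539; 539 ≡ 6 (mod 41); 6·7 ≡ 1, so inverse 7.
N/11 = 2009; 2009 ≡ 7 (mod 11); 7·8 ≡ 1, so inverse 8.
N/49 = 451; 451 ≡ 10 (mod 49); 10·5 ≡ 1, so inverse 5.
S ≡ 26·539·7 + 8·2009·8 + 44·451·5 = 325894.
325894 mod 22099 = 16508.

16508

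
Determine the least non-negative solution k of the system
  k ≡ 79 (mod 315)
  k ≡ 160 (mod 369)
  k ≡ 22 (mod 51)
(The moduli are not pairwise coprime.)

199789

gcd(315, 369) = 9 and 9 | (160 − 79), so the pair is consistent; merging gives k ≡ 6064 (mod 12915), where 12915 = lcm(315, 369).
gcd(12915, 51) = 3 and 3 | (22 − 6064), so the pair is consistent; merging gives k ≡ 199789 (mod 219555), where 219555 = lcm(12915, 51).
The solution is unique modulo lcm(315, 369, 51) = 219555.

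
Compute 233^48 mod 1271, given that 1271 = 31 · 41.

Mod 31: 233 ≡ 16; by Fermat, exponent reduces to 48 mod 30 = 18; 16^18 ≡ 4 (mod 31).
Mod 41: 233 ≡ 28; by Fermat, exponent reduces to 48 mod 40 = 8; 28^8 ≡ 10 (mod 41).
Combine by CRT: x ≡ 4 (mod 31), x ≡ 10 (mod 41) ⇒ x ≡ 748 (mod 1271).

748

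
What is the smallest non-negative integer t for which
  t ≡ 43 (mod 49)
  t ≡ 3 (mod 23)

141

From t ≡ 43 (mod 49) write t = 43 + 49s. Substituting into t ≡ 3 (mod 23) gives 49s ≡ 6 (mod 23), and since 3⁻¹ ≡ 8 (mod 23), s ≡ 2. Hence t ≡ 43 + 49·2 = 141 (mod 1127).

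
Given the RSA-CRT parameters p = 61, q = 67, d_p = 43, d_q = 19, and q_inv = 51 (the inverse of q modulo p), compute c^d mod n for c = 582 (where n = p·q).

3424

m₁ = c^(d_p) mod p: c ≡ 33 (mod 61), and 33^43 mod 61 = 8.
m₂ = c^(d_q) mod q: c ≡ 46 (mod 67), and 46^19 mod 67 = 7.
h = q_inv·(m₁ − m₂) mod p = 51·(8 − 7) mod 61 = 51.
m = m₂ + h·q = 7 + 51·67 = 3424.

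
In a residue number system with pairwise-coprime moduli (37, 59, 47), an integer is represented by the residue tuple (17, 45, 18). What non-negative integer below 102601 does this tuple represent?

Combine the congruences pairwise.
From x ≡ 17 (mod 37) write x = 17 + 37t. Substituting into x ≡ 45 (mod 59) gives 37t ≡ 28 (mod 59), and since 37⁻¹ ≡ 8 (mod 59), t ≡ 47. Hence x ≡ 17 + 37·47 = 1756 (mod 2183).
From x ≡ 1756 (mod 2183) write x = 1756 + 2183t. Substituting into x ≡ 18 (mod 47) gives 2183t ≡ 1 (mod 47), and since 21⁻¹ ≡ 9 (mod 47), t ≡ 9. Hence x ≡ 1756 + 2183·9 = 21403 (mod 102601).

21403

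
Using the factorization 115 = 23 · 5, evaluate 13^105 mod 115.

Mod 23: 13 ≡ 13; by Fermat, exponent reduces to 105 mod 22 = 17; 13^17 ≡ 6 (mod 23).
Mod 5: 13 ≡ 3; by Fermat, exponent reduces to 105 mod 4 = 1; 3^1 ≡ 3 (mod 5).
Combine by CRT: x ≡ 6 (mod 23), x ≡ 3 (mod 5) ⇒ x ≡ 98 (mod 115).

98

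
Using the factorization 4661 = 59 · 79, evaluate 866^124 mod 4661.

Mod 59: 866 ≡ 40; by Fermat, exponent reduces to 124 mod 58 = 8; 40^8 ≡ 41 (mod 59).
Mod 79: 866 ≡ 76; by Fermat, exponent reduces to 124 mod 78 = 46; 76^46 ≡ 25 (mod 79).
Combine by CRT: x ≡ 41 (mod 59), x ≡ 25 (mod 79) ⇒ x ≡ 3817 (mod 4661).

3817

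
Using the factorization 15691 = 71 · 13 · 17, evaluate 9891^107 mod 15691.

Mod 71: 9891 ≡ 22; by Fermat, exponent reduces to 107 mod 70 = 37; 22^37 ≡ 13 (mod 71).
Mod 13: 9891 ≡ 11; by Fermat, exponent reduces to 107 mod 12 = 11; 11^11 ≡ 6 (mod 13).
Mod 17: 9891 ≡ 14; by Fermat, exponent reduces to 107 mod 16 = 11; 14^11 ≡ 10 (mod 17).
Combine by CRT: x ≡ 13 (mod 71), x ≡ 6 (mod 13), x ≡ 10 (mod 17) ⇒ x ≡ 8391 (mod 15691).

8391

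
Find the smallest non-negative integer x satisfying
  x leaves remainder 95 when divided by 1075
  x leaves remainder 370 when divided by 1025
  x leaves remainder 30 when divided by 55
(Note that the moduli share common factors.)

gcd(1075, 1025) = 25 and 25 | (370 − 95), so the pair is consistent; merging gives x ≡ 28045 (mod 44075), where 44075 = lcm(1075, 1025).
gcd(44075, 55) = 5 and 5 | (30 − 28045), so the pair is consistent; merging gives x ≡ 468795 (mod 484825), where 484825 = lcm(44075, 55).
The solution is unique modulo lcm(1075, 1025, 55) = 484825.

468795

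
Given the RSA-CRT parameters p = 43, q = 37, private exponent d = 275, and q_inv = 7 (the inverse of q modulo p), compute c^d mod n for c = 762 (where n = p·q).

875

d_p = d mod (p−1) = 275 mod 42 = 23; d_q = d mod (q−1) = 23.
m₁ = c^(d_p) mod p: c ≡ 31 (mod 43), and 31^23 mod 43 = 15.
m₂ = c^(d_q) mod q: c ≡ 22 (mod 37), and 22^23 mod 37 = 24.
h = q_inv·(m₁ − m₂) mod p = 7·(15 − 24) mod 43 = 23.
m = m₂ + h·q = 24 + 23·37 = 875.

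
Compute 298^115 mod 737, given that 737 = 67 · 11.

298

Mod 67: 298 ≡ 30; by Fermat, exponent reduces to 115 mod 66 = 49; 30^49 ≡ 30 (mod 67).
Mod 11: 298 ≡ 1; by Fermat, exponent reduces to 115 mod 10 = 5; 1^5 ≡ 1 (mod 11).
Combine by CRT: x ≡ 30 (mod 67), x ≡ 1 (mod 11) ⇒ x ≡ 298 (mod 737).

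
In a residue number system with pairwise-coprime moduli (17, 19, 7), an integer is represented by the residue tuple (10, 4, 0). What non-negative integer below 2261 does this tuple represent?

From x ≡ 10 (mod 17) write x = 10 + 17t. Substituting into x ≡ 4 (mod 19) gives 17t ≡ 13 (mod 19), and since 17⁻¹ ≡ 9 (mod 19), t ≡ 3. Hence x ≡ 10 + 17·3 = 61 (mod 323).
From x ≡ 61 (mod 323) write x = 61 + 323t. Substituting into x ≡ 0 (mod 7) gives 323t ≡ 2 (mod 7), and since 1⁻¹ ≡ 1 (mod 7), t ≡ 2. Hence x ≡ 61 + 323·2 = 707 (mod 2261).

707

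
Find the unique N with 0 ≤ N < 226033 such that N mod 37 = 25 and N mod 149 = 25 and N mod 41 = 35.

38616

The moduli are pairwise coprime; M = 37·149·41 = 226033.
M/37 = 6109; 6109 ≡ 4 (mod 37); 4·28 ≡ 1, so inverse 28.
M/149 = 1517; 1517 ≡ 27 (mod 149); 27·138 ≡ 1, so inverse 138.
M/41 = 5513; 5513 ≡ 19 (mod 41); 19·13 ≡ 1, so inverse 13.
N ≡ 25·6109·28 + 25·1517·138 + 35·5513·13 = 12018365.
12018365 mod 226033 = 38616.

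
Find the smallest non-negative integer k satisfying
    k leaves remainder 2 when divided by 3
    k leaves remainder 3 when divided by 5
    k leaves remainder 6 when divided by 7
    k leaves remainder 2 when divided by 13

From k ≡ 2 (mod 3) write k = 2 + 3t. Substituting into k ≡ 3 (mod 5) gives 3t ≡ 1 (mod 5), and since 3⁻¹ ≡ 2 (mod 5), t ≡ 2. Hence k ≡ 2 + 3·2 = 8 (mod 15).
From k ≡ 8 (mod 15) write k = 8 + 15t. Substituting into k ≡ 6 (mod 7) gives 15t ≡ 5 (mod 7), and since 1⁻¹ ≡ 1 (mod 7), t ≡ 5. Hence k ≡ 8 + 15·5 = 83 (mod 105).
From k ≡ 83 (mod 105) write k = 83 + 105t. Substituting into k ≡ 2 (mod 13) gives 105t ≡ 10 (mod 13), and since 1⁻¹ ≡ 1 (mod 13), t ≡ 10. Hence k ≡ 83 + 105·10 = 1133 (mod 1365).

1133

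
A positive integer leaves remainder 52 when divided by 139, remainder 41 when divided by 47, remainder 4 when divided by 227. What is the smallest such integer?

1219221

Combine the congruences pairwise.
From a ≡ 52 (mod 139) write a = 52 + 139t. Substituting into a ≡ 41 (mod 47) gives 139t ≡ 36 (mod 47), and since 45⁻¹ ≡ 23 (mod 47), t ≡ 29. Hence a ≡ 52 + 139·29 = 4083 (mod 6533).
From a ≡ 4083 (mod 6533) write a = 4083 + 6533t. Substituting into a ≡ 4 (mod 227) gives 6533t ≡ 7 (mod 227), and since 177⁻¹ ≡ 59 (mod 227), t ≡ 186. Hence a ≡ 4083 + 6533·186 = 1219221 (mod 1482991).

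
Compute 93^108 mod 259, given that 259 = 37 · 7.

1

Mod 37: 93 ≡ 19; since 36 | 108, by Fermat 19^108 ≡ 1 (mod 37).
Mod 7: 93 ≡ 2; since 6 | 108, by Fermat 2^108 ≡ 1 (mod 7).
Combine by CRT: x ≡ 1 (mod 37), x ≡ 1 (mod 7) ⇒ x ≡ 1 (mod 259).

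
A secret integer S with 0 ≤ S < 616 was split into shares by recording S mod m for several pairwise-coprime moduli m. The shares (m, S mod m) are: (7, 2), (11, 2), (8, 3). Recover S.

387

From S ≡ 2 (mod 7) write S = 2 + 7t. Substituting into S ≡ 2 (mod 11) gives 7t ≡ 0 (mod 11), and since 7⁻¹ ≡ 8 (mod 11), t ≡ 0. Hence S ≡ 2 + 7·0 = 2 (mod 77).
From S ≡ 2 (mod 77) write S = 2 + 77t. Substituting into S ≡ 3 (mod 8) gives 77t ≡ 1 (mod 8), and since 5⁻¹ ≡ 5 (mod 8), t ≡ 5. Hence S ≡ 2 + 77·5 = 387 (mod 616).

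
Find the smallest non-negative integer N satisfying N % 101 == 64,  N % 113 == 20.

Combine the congruences pairwise.
From N ≡ 64 (mod 101) write N = 64 + 101t. Substituting into N ≡ 20 (mod 113) gives 101t ≡ 69 (mod 113), and since 101⁻¹ ≡ 47 (mod 113), t ≡ 79. Hence N ≡ 64 + 101·79 = 8043 (mod 11413).

8043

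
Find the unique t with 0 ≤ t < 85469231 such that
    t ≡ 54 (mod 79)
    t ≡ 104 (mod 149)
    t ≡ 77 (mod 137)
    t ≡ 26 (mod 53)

25235340

The moduli are pairwise coprime; N = 79·149·137·53 = 85469231.
N/79 = 1081889; 1081889 ≡ 63 (mod 79); 63·74 ≡ 1, so inverse 74.
N/149 = 573619; 573619 ≡ 118 (mod 149); 118·24 ≡ 1, so inverse 24.
N/137 = 623863; 623863 ≡ 102 (mod 137); 102·90 ≡ 1, so inverse 90.
N/53 = 1612627; 1612627 ≡ 49 (mod 53); 49·13 ≡ 1, so inverse 13.
t ≡ 54·1081889·74 + 104·573619·24 + 77·623863·90 + 26·1612627·13 = 10623419984.
10623419984 mod 85469231 = 25235340.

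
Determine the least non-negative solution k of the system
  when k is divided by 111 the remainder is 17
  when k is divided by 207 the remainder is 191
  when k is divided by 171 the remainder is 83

27101

gcd(111, 207) = 3 and 3 | (191 − 17), so the pair is consistent; merging gives k ≡ 4124 (mod 7659), where 7659 = lcm(111, 207).
gcd(7659, 171) = 9 and 9 | (83 − 4124), so the pair is consistent; merging gives k ≡ 27101 (mod 145521), where 145521 = lcm(7659, 171).
The solution is unique modulo lcm(111, 207, 171) = 145521.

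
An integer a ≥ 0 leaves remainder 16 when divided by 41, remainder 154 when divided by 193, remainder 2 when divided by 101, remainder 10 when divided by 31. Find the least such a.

From a ≡ 16 (mod 41) write a = 16 + 41t. Substituting into a ≡ 154 (mod 193) gives 41t ≡ 138 (mod 193), and since 41⁻¹ ≡ 113 (mod 193), t ≡ 154. Hence a ≡ 16 + 41·154 = 6330 (mod 7913).
From a ≡ 6330 (mod 7913) write a = 6330 + 7913t. Substituting into a ≡ 2 (mod 101) gives 7913t ≡ 35 (mod 101), and since 35⁻¹ ≡ 26 (mod 101), t ≡ 1. Hence a ≡ 6330 + 7913·1 = 14243 (mod 799213).
From a ≡ 14243 (mod 799213) write a = 14243 + 799213t. Substituting into a ≡ 10 (mod 31) gives 799213t ≡ 27 (mod 31), and since 2⁻¹ ≡ 16 (mod 31), t ≡ 29. Hence a ≡ 14243 + 799213·29 = 23191420 (mod 24775603).

23191420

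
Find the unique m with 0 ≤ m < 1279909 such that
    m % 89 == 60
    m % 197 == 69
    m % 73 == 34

270353

From m ≡ 60 (mod 89) write m = 60 + 89t. Substituting into m ≡ 69 (mod 197) gives 89t ≡ 9 (mod 197), and since 89⁻¹ ≡ 31 (mod 197), t ≡ 82. Hence m ≡ 60 + 89·82 = 7358 (mod 17533).
From m ≡ 7358 (mod 17533) write m = 7358 + 17533t. Substituting into m ≡ 34 (mod 73) gives 17533t ≡ 49 (mod 73), and since 13⁻¹ ≡ 45 (mod 73), t ≡ 15. Hence m ≡ 7358 + 17533·15 = 270353 (mod 1279909).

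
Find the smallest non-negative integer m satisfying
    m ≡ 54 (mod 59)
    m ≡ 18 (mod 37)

1942

From m ≡ 54 (mod 59) write m = 54 + 59t. Substituting into m ≡ 18 (mod 37) gives 59t ≡ 1 (mod 37), and since 22⁻¹ ≡ 32 (mod 37), t ≡ 32. Hence m ≡ 54 + 59·32 = 1942 (mod 2183).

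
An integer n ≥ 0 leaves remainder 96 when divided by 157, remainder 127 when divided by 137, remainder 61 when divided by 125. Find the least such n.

From n ≡ 96 (mod 157) write n = 96 + 157t. Substituting into n ≡ 127 (mod 137) gives 157t ≡ 31 (mod 137), and since 20⁻¹ ≡ 48 (mod 137), t ≡ 118. Hence n ≡ 96 + 157·118 = 18622 (mod 21509).
From n ≡ 18622 (mod 21509) write n = 18622 + 21509t. Substituting into n ≡ 61 (mod 125) gives 21509t ≡ 64 (mod 125), and since 9⁻¹ ≡ 14 (mod 125), t ≡ 21. Hence n ≡ 18622 + 21509·21 = 470311 (mod 2688625).

470311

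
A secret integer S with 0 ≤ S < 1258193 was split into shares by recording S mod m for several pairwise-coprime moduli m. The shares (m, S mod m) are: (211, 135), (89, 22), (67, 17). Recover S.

From S ≡ 135 (mod 211) write S = 135 + 211t. Substituting into S ≡ 22 (mod 89) gives 211t ≡ 65 (mod 89), and since 33⁻¹ ≡ 27 (mod 89), t ≡ 64. Hence S ≡ 135 + 211·64 = 13639 (mod 18779).
From S ≡ 13639 (mod 18779) write S = 13639 + 18779t. Substituting into S ≡ 17 (mod 67) gives 18779t ≡ 46 (mod 67), and since 19⁻¹ ≡ 60 (mod 67), t ≡ 13. Hence S ≡ 13639 + 18779·13 = 257766 (mod 1258193).

257766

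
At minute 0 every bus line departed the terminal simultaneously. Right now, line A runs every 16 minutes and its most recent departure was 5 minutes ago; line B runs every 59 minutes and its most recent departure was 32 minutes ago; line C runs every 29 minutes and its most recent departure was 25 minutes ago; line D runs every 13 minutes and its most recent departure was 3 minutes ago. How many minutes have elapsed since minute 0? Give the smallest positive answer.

Combine the congruences pairwise.
From t ≡ 5 (mod 16) write t = 5 + 16s. Substituting into t ≡ 32 (mod 59) gives 16s ≡ 27 (mod 59), and since 16⁻¹ ≡ 48 (mod 59), s ≡ 57. Hence t ≡ 5 + 16·57 = 917 (mod 944).
From t ≡ 917 (mod 944) write t = 917 + 944s. Substituting into t ≡ 25 (mod 29) gives 944s ≡ 7 (mod 29), and since 16⁻¹ ≡ 20 (mod 29), s ≡ 24. Hence t ≡ 917 + 944·24 = 23573 (mod 27376).
From t ≡ 23573 (mod 27376) write t = 23573 + 27376s. Substituting into t ≡ 3 (mod 13) gives 27376s ≡ 12 (mod 13), and since 11⁻¹ ≡ 6 (mod 13), s ≡ 7. Hence t ≡ 23573 + 27376·7 = 215205 (mod 355888).

215205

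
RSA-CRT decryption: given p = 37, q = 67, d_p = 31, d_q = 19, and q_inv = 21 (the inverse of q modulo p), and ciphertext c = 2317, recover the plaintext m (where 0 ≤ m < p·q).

384

m₁ = c^(d_p) mod p: c ≡ 23 (mod 37), and 23^31 mod 37 = 14.
m₂ = c^(d_q) mod q: c ≡ 39 (mod 67), and 39^19 mod 67 = 49.
h = q_inv·(m₁ − m₂) mod p = 21·(14 − 49) mod 37 = 5.
m = m₂ + h·q = 49 + 5·67 = 384.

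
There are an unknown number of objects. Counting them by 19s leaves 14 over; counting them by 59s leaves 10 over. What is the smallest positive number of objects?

From N ≡ 14 (mod 19) write N = 14 + 19t. Substituting into N ≡ 10 (mod 59) gives 19t ≡ 55 (mod 59), and since 19⁻¹ ≡ 28 (mod 59), t ≡ 6. Hence N ≡ 14 + 19·6 = 128 (mod 1121).

128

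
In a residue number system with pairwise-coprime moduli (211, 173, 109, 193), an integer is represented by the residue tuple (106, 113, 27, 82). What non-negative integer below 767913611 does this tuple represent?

From x ≡ 106 (mod 211) write x = 106 + 211t. Substituting into x ≡ 113 (mod 173) gives 211t ≡ 7 (mod 173), and since 38⁻¹ ≡ 41 (mod 173), t ≡ 114. Hence x ≡ 106 + 211·114 = 24160 (mod 36503).
From x ≡ 24160 (mod 36503) write x = 24160 + 36503t. Substituting into x ≡ 27 (mod 109) gives 36503t ≡ 65 (mod 109), and since 97⁻¹ ≡ 9 (mod 109), t ≡ 40. Hence x ≡ 24160 + 36503·40 = 1484280 (mod 3978827).
From x ≡ 1484280 (mod 3978827) write x = 1484280 + 3978827t. Substituting into x ≡ 82 (mod 193) gives 3978827t ≡ 165 (mod 193), and since 132⁻¹ ≡ 174 (mod 193), t ≡ 146. Hence x ≡ 1484280 + 3978827·146 = 582393022 (mod 767913611).

582393022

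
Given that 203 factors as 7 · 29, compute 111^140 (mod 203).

1

Mod 7: 111 ≡ 6; by Fermat, exponent reduces to 140 mod 6 = 2; 6^2 ≡ 1 (mod 7).
Mod 29: 111 ≡ 24; since 28 | 140, by Fermat 24^140 ≡ 1 (mod 29).
Combine by CRT: x ≡ 1 (mod 7), x ≡ 1 (mod 29) ⇒ x ≡ 1 (mod 203).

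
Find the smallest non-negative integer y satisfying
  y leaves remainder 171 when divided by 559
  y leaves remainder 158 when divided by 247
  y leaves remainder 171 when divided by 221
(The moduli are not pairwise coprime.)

19177

gcd(559, 247) = 13 and 13 | (158 − 171), so the pair is consistent; merging gives y ≡ 8556 (mod 10621), where 10621 = lcm(559, 247).
gcd(10621, 221) = 13 and 13 | (171 − 8556), so the pair is consistent; merging gives y ≡ 19177 (mod 180557), where 180557 = lcm(10621, 221).
The solution is unique modulo lcm(559, 247, 221) = 180557.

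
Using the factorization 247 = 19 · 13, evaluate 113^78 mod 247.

1

Mod 19: 113 ≡ 18; by Fermat, exponent reduces to 78 mod 18 = 6; 18^6 ≡ 1 (mod 19).
Mod 13: 113 ≡ 9; by Fermat, exponent reduces to 78 mod 12 = 6; 9^6 ≡ 1 (mod 13).
Combine by CRT: x ≡ 1 (mod 19), x ≡ 1 (mod 13) ⇒ x ≡ 1 (mod 247).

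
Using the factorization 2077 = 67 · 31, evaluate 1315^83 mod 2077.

Mod 67: 1315 ≡ 42; by Fermat, exponent reduces to 83 mod 66 = 17; 42^17 ≡ 5 (mod 67).
Mod 31: 1315 ≡ 13; by Fermat, exponent reduces to 83 mod 30 = 23; 13^23 ≡ 24 (mod 31).
Combine by CRT: x ≡ 5 (mod 67), x ≡ 24 (mod 31) ⇒ x ≡ 675 (mod 2077).

675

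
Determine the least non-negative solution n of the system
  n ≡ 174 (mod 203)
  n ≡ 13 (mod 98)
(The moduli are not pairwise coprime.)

gcd(203, 98) = 7 and 7 | (13 − 174), so the pair is consistent; merging gives n ≡ 1189 (mod 2842), where 2842 = lcm(203, 98).
The solution is unique modulo lcm(203, 98) = 2842.

1189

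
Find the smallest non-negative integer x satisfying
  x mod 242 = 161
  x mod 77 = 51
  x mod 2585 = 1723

265393

gcd(242, 77) = 11 and 11 | (51 − 161), so the pair is consistent; merging gives x ≡ 1129 (mod 1694), where 1694 = lcm(242, 77).
gcd(1694, 2585) = 11 and 11 | (1723 − 1129), so the pair is consistent; merging gives x ≡ 265393 (mod 398090), where 398090 = lcm(1694, 2585).
The solution is unique modulo lcm(242, 77, 2585) = 398090.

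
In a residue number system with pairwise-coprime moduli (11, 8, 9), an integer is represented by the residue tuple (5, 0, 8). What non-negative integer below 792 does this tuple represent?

368

From x ≡ 5 (mod 11) write x = 5 + 11t. Substituting into x ≡ 0 (mod 8) gives 11t ≡ 3 (mod 8), and since 3⁻¹ ≡ 3 (mod 8), t ≡ 1. Hence x ≡ 5 + 11·1 = 16 (mod 88).
From x ≡ 16 (mod 88) write x = 16 + 88t. Substituting into x ≡ 8 (mod 9) gives 88t ≡ 1 (mod 9), and since 7⁻¹ ≡ 4 (mod 9), t ≡ 4. Hence x ≡ 16 + 88·4 = 368 (mod 792).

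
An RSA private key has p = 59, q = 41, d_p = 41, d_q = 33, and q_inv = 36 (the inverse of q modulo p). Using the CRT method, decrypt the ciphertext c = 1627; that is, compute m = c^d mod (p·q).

1446

m₁ = c^(d_p) mod p: c ≡ 34 (mod 59), and 34^41 mod 59 = 30.
m₂ = c^(d_q) mod q: c ≡ 28 (mod 41), and 28^33 mod 41 = 11.
h = q_inv·(m₁ − m₂) mod p = 36·(30 − 11) mod 59 = 35.
m = m₂ + h·q = 11 + 35·41 = 1446.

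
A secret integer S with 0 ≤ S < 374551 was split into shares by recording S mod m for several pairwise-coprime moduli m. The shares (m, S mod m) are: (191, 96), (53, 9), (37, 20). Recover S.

The moduli are pairwise coprime; N = 191·53·37 = 374551.
N/191 = 1961; 1961 ≡ 51 (mod 191); 51·15 ≡ 1, so inverse 15.
N/53 = 7067; 7067 ≡ 18 (mod 53); 18·3 ≡ 1, so inverse 3.
N/37 = 10123; 10123 ≡ 22 (mod 37); 22·32 ≡ 1, so inverse 32.
S ≡ 96·1961·15 + 9·7067·3 + 20·10123·32 = 9493369.
9493369 mod 374551 = 129594.

129594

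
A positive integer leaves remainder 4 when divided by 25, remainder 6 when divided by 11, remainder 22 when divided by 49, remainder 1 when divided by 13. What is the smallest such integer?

Combine the congruences pairwise.
From a ≡ 4 (mod 25) write a = 4 + 25t. Substituting into a ≡ 6 (mod 11) gives 25t ≡ 2 (mod 11), and since 3⁻¹ ≡ 4 (mod 11), t ≡ 8. Hence a ≡ 4 + 25·8 = 204 (mod 275).
From a ≡ 204 (mod 275) write a = 204 + 275t. Substituting into a ≡ 22 (mod 49) gives 275t ≡ 14 (mod 49), and since 30⁻¹ ≡ 18 (mod 49), t ≡ 7. Hence a ≡ 204 + 275·7 = 2129 (mod 13475).
From a ≡ 2129 (mod 13475) write a = 2129 + 13475t. Substituting into a ≡ 1 (mod 13) gives 13475t ≡ 4 (mod 13), and since 7⁻¹ ≡ 2 (mod 13), t ≡ 8. Hence a ≡ 2129 + 13475·8 = 109929 (mod 175175).

109929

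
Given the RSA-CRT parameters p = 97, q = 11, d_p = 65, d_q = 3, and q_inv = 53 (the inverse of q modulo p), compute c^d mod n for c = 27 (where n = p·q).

609

m₁ = c^(d_p) mod p: c ≡ 27 (mod 97), and 27^65 mod 97 = 27.
m₂ = c^(d_q) mod q: c ≡ 5 (mod 11), and 5^3 mod 11 = 4.
h = q_inv·(m₁ − m₂) mod p = 53·(27 − 4) mod 97 = 55.
m = m₂ + h·q = 4 + 55·11 = 609.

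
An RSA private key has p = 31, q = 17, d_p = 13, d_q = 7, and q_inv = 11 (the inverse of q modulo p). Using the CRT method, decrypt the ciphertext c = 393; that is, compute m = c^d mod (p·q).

m₁ = c^(d_p) mod p: c ≡ 21 (mod 31), and 21^13 mod 31 = 22.
m₂ = c^(d_q) mod q: c ≡ 2 (mod 17), and 2^7 mod 17 = 9.
h = q_inv·(m₁ − m₂) mod p = 11·(22 − 9) mod 31 = 19.
m = m₂ + h·q = 9 + 19·17 = 332.

332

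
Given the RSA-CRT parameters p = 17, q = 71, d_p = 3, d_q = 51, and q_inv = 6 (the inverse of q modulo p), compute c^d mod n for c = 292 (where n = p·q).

27

m₁ = c^(d_p) mod p: c ≡ 3 (mod 17), and 3^3 mod 17 = 10.
m₂ = c^(d_q) mod q: c ≡ 8 (mod 71), and 8^51 mod 71 = 27.
h = q_inv·(m₁ − m₂) mod p = 6·(10 − 27) mod 17 = 0.
m = m₂ + h·q = 27 + 0·71 = 27.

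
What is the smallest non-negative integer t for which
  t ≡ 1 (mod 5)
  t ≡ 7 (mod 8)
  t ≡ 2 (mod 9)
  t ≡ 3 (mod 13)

3071

The moduli are pairwise coprime; N = 5·8·9·13 = 4680.
N/5 = 936; 936 ≡ 1 (mod 5), inverse 1.
N/8 = 585; 585 ≡ 1 (mod 8), inverse 1.
N/9 = 520; 520 ≡ 7 (mod 9); 7·4 ≡ 1, so inverse 4.
N/13 = 360; 360 ≡ 9 (mod 13); 9·3 ≡ 1, so inverse 3.
t ≡ 1·936·1 + 7·585·1 + 2·520·4 + 3·360·3 = 12431.
12431 mod 4680 = 3071.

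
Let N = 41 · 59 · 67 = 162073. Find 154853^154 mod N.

143551

Mod 41: 154853 ≡ 37; by Fermat, exponent reduces to 154 mod 40 = 34; 37^34 ≡ 10 (mod 41).
Mod 59: 154853 ≡ 37; by Fermat, exponent reduces to 154 mod 58 = 38; 37^38 ≡ 4 (mod 59).
Mod 67: 154853 ≡ 16; by Fermat, exponent reduces to 154 mod 66 = 22; 16^22 ≡ 37 (mod 67).
Combine by CRT: x ≡ 10 (mod 41), x ≡ 4 (mod 59), x ≡ 37 (mod 67) ⇒ x ≡ 143551 (mod 162073).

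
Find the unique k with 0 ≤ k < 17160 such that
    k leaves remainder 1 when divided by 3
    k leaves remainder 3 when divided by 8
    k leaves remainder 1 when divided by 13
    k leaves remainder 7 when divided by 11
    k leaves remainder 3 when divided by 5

The moduli are pairwise coprime; N = 3·8·13·11·5 = 17160.
N/3 = 5720; 5720 ≡ 2 (mod 3); 2·2 ≡ 1, so inverse 2.
N/8 = 2145; 2145 ≡ 1 (mod 8), inverse 1.
N/13 = 1320; 1320 ≡ 7 (mod 13); 7·2 ≡ 1, so inverse 2.
N/11 = 1560; 1560 ≡ 9 (mod 11); 9·5 ≡ 1, so inverse 5.
N/5 = 3432; 3432 ≡ 2 (mod 5); 2·3 ≡ 1, so inverse 3.
k ≡ 1·5720·2 + 3·2145·1 + 1·1320·2 + 7·1560·5 + 3·3432·3 = 106003.
106003 mod 17160 = 3043.

3043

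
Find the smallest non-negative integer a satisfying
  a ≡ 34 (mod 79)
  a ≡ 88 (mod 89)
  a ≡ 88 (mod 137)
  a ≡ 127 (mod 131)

108822613

The moduli are pairwise coprime; N = 79·89·137·131 = 126185357.
N/79 = 1597283; 1597283 ≡ 61 (mod 79); 61·57 ≡ 1, so inverse 57.
N/89 = 1417813; 1417813 ≡ 43 (mod 89); 43·29 ≡ 1, so inverse 29.
N/137 = 921061; 921061 ≡ 10 (mod 137); 10·96 ≡ 1, so inverse 96.
N/131 = 963247; 963247 ≡ 4 (mod 131); 4·33 ≡ 1, so inverse 33.
a ≡ 34·1597283·57 + 88·1417813·29 + 88·921061·96 + 127·963247·33 = 18531884735.
18531884735 mod 126185357 = 108822613.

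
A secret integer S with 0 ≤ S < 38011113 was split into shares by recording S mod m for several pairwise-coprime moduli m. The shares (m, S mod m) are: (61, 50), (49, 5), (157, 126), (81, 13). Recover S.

The moduli are pairwise coprime; N = 61·49·157·81 = 38011113.
N/61 = 623133; 623133 ≡ 18 (mod 61); 18·17 ≡ 1, so inverse 17.
N/49 = 775737; 775737 ≡ 18 (mod 49); 18·30 ≡ 1, so inverse 30.
N/157 = 242109; 242109 ≡ 15 (mod 157); 15·21 ≡ 1, so inverse 21.
N/81 = 469273; 469273 ≡ 40 (mod 81); 40·79 ≡ 1, so inverse 79.
S ≡ 50·623133·17 + 5·775737·30 + 126·242109·21 + 13·469273·79 = 1768587385.
1768587385 mod 38011113 = 20076187.

20076187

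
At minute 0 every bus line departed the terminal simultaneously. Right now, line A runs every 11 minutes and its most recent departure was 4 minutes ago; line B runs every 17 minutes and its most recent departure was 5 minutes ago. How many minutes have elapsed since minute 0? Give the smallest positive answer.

158

From t ≡ 4 (mod 11) write t = 4 + 11s. Substituting into t ≡ 5 (mod 17) gives 11s ≡ 1 (mod 17), and since 11⁻¹ ≡ 14 (mod 17), s ≡ 14. Hence t ≡ 4 + 11·14 = 158 (mod 187).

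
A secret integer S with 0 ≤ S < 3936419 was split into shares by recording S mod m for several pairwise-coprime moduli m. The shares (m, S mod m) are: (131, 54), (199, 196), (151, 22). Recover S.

2955545

Combine the congruences pairwise.
From S ≡ 54 (mod 131) write S = 54 + 131t. Substituting into S ≡ 196 (mod 199) gives 131t ≡ 142 (mod 199), and since 131⁻¹ ≡ 79 (mod 199), t ≡ 74. Hence S ≡ 54 + 131·74 = 9748 (mod 26069).
From S ≡ 9748 (mod 26069) write S = 9748 + 26069t. Substituting into S ≡ 22 (mod 151) gives 26069t ≡ 89 (mod 151), and since 97⁻¹ ≡ 137 (mod 151), t ≡ 113. Hence S ≡ 9748 + 26069·113 = 2955545 (mod 3936419).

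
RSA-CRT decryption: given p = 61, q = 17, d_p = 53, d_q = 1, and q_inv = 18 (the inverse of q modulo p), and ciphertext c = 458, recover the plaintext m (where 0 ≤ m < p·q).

m₁ = c^(d_p) mod p: c ≡ 31 (mod 61), and 31^53 mod 61 = 6.
m₂ = c^(d_q) mod q: c ≡ 16 (mod 17), and 16^1 mod 17 = 16.
h = q_inv·(m₁ − m₂) mod p = 18·(6 − 16) mod 61 = 3.
m = m₂ + h·q = 16 + 3·17 = 67.

67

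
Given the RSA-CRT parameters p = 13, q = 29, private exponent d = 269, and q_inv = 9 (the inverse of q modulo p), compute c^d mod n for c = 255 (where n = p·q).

d_p = d mod (p−1) = 269 mod 12 = 5; d_q = d mod (q−1) = 17.
m₁ = c^(d_p) mod p: c ≡ 8 (mod 13), and 8^5 mod 13 = 8.
m₂ = c^(d_q) mod q: c ≡ 23 (mod 29), and 23^17 mod 29 = 16.
h = q_inv·(m₁ − m₂) mod p = 9·(8 − 16) mod 13 = 6.
m = m₂ + h·q = 16 + 6·29 = 190.

190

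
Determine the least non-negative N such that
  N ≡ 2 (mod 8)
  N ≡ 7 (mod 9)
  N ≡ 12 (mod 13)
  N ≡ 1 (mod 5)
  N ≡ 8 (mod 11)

The moduli are pairwise coprime; M = 8·9·13·5·11 = 51480.
M/8 = 6435; 6435 ≡ 3 (mod 8); 3·3 ≡ 1, so inverse 3.
M/9 = 5720; 5720 ≡ 5 (mod 9); 5·2 ≡ 1, so inverse 2.
M/13 = 3960; 3960 ≡ 8 (mod 13); 8·5 ≡ 1, so inverse 5.
M/5 = 10296; 10296 ≡ 1 (mod 5), inverse 1.
M/11 = 4680; 4680 ≡ 5 (mod 11); 5·9 ≡ 1, so inverse 9.
N ≡ 2·6435·3 + 7·5720·2 + 12·3960·5 + 1·10296·1 + 8·4680·9 = 703546.
703546 mod 51480 = 34306.

34306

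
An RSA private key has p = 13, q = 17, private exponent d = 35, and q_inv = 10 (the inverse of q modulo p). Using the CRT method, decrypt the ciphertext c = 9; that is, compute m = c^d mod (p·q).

d_p = d mod (p−1) = 35 mod 12 = 11; d_q = d mod (q−1) = 3.
m₁ = c^(d_p) mod p: c ≡ 9 (mod 13), and 9^11 mod 13 = 3.
m₂ = c^(d_q) mod q: c ≡ 9 (mod 17), and 9^3 mod 17 = 15.
h = q_inv·(m₁ − m₂) mod p = 10·(3 − 15) mod 13 = 10.
m = m₂ + h·q = 15 + 10·17 = 185.

185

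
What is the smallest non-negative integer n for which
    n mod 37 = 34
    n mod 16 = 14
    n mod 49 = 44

From n ≡ 34 (mod 37) write n = 34 + 37t. Substituting into n ≡ 14 (mod 16) gives 37t ≡ 12 (mod 16), and since 5⁻¹ ≡ 13 (mod 16), t ≡ 12. Hence n ≡ 34 + 37·12 = 478 (mod 592).
From n ≡ 478 (mod 592) write n = 478 + 592t. Substituting into n ≡ 44 (mod 49) gives 592t ≡ 7 (mod 49), and since 4⁻¹ ≡ 37 (mod 49), t ≡ 14. Hence n ≡ 478 + 592·14 = 8766 (mod 29008).

8766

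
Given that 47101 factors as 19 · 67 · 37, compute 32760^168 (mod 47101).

47074

Mod 19: 32760 ≡ 4; by Fermat, exponent reduces to 168 mod 18 = 6; 4^6 ≡ 11 (mod 19).
Mod 67: 32760 ≡ 64; by Fermat, exponent reduces to 168 mod 66 = 36; 64^36 ≡ 40 (mod 67).
Mod 37: 32760 ≡ 15; by Fermat, exponent reduces to 168 mod 36 = 24; 15^24 ≡ 10 (mod 37).
Combine by CRT: x ≡ 11 (mod 19), x ≡ 40 (mod 67), x ≡ 10 (mod 37) ⇒ x ≡ 47074 (mod 47101).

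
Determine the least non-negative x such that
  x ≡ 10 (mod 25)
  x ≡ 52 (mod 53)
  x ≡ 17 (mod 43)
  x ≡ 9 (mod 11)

231185

Combine the congruences pairwise.
From x ≡ 10 (mod 25) write x = 10 + 25t. Substituting into x ≡ 52 (mod 53) gives 25t ≡ 42 (mod 53), and since 25⁻¹ ≡ 17 (mod 53), t ≡ 25. Hence x ≡ 10 + 25·25 = 635 (mod 1325).
From x ≡ 635 (mod 1325) write x = 635 + 1325t. Substituting into x ≡ 17 (mod 43) gives 1325t ≡ 27 (mod 43), and since 35⁻¹ ≡ 16 (mod 43), t ≡ 2. Hence x ≡ 635 + 1325·2 = 3285 (mod 56975).
From x ≡ 3285 (mod 56975) write x = 3285 + 56975t. Substituting into x ≡ 9 (mod 11) gives 56975t ≡ 2 (mod 11), and since 6⁻¹ ≡ 2 (mod 11), t ≡ 4. Hence x ≡ 3285 + 56975·4 = 231185 (mod 626725).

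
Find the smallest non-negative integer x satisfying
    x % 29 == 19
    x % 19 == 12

From x ≡ 19 (mod 29) write x = 19 + 29t. Substituting into x ≡ 12 (mod 19) gives 29t ≡ 12 (mod 19), and since 10⁻¹ ≡ 2 (mod 19), t ≡ 5. Hence x ≡ 19 + 29·5 = 164 (mod 551).

164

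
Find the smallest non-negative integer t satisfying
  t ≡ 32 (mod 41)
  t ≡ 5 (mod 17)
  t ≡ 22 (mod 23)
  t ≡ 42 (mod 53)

From t ≡ 32 (mod 41) write t = 32 + 41s. Substituting into t ≡ 5 (mod 17) gives 41s ≡ 7 (mod 17), and since 7⁻¹ ≡ 5 (mod 17), s ≡ 1. Hence t ≡ 32 + 41·1 = 73 (mod 697).
From t ≡ 73 (mod 697) write t = 73 + 697s. Substituting into t ≡ 22 (mod 23) gives 697s ≡ 18 (mod 23), and since 7⁻¹ ≡ 10 (mod 23), s ≡ 19. Hence t ≡ 73 + 697·19 = 13316 (mod 16031).
From t ≡ 13316 (mod 16031) write t = 13316 + 16031s. Substituting into t ≡ 42 (mod 53) gives 16031s ≡ 29 (mod 53), and since 25⁻¹ ≡ 17 (mod 53), s ≡ 16. Hence t ≡ 13316 + 16031·16 = 269812 (mod 849643).

269812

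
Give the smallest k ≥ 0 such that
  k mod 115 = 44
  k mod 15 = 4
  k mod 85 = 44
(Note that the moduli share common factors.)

gcd(115, 15) = 5 and 5 | (4 − 44), so the pair is consistent; merging gives k ≡ 274 (mod 345), where 345 = lcm(115, 15).
gcd(345, 85) = 5 and 5 | (44 − 274), so the pair is consistent; merging gives k ≡ 1999 (mod 5865), where 5865 = lcm(345, 85).
The solution is unique modulo lcm(115, 15, 85) = 5865.

1999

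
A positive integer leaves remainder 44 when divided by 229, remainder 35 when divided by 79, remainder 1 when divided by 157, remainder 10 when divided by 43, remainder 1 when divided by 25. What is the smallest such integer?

From N ≡ 44 (mod 229) write N = 44 + 229t. Substituting into N ≡ 35 (mod 79) gives 229t ≡ 70 (mod 79), and since 71⁻¹ ≡ 69 (mod 79), t ≡ 11. Hence N ≡ 44 + 229·11 = 2563 (mod 18091).
From N ≡ 2563 (mod 18091) write N = 2563 + 18091t. Substituting into N ≡ 1 (mod 157) gives 18091t ≡ 107 (mod 157), and since 36⁻¹ ≡ 48 (mod 157), t ≡ 112. Hence N ≡ 2563 + 18091·112 = 2028755 (mod 2840287).
From N ≡ 2028755 (mod 2840287) write N = 2028755 + 2840287t. Substituting into N ≡ 10 (mod 43) gives 2840287t ≡ 38 (mod 43), and since 8⁻¹ ≡ 27 (mod 43), t ≡ 37. Hence N ≡ 2028755 + 2840287·37 = 107119374 (mod 122132341).
From N ≡ 107119374 (mod 122132341) write N = 107119374 + 122132341t. Substituting into N ≡ 1 (mod 25) gives 122132341t ≡ 2 (mod 25), and since 16⁻¹ ≡ 11 (mod 25), t ≡ 22. Hence N ≡ 107119374 + 122132341·22 = 2794030876 (mod 3053308525).

2794030876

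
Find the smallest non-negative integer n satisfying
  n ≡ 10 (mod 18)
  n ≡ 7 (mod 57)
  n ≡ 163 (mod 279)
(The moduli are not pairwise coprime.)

2116

gcd(18, 57) = 3 and 3 | (7 − 10), so the pair is consistent; merging gives n ≡ 64 (mod 342), where 342 = lcm(18, 57).
gcd(342, 279) = 9 and 9 | (163 − 64), so the pair is consistent; merging gives n ≡ 2116 (mod 10602), where 10602 = lcm(342, 279).
The solution is unique modulo lcm(18, 57, 279) = 10602.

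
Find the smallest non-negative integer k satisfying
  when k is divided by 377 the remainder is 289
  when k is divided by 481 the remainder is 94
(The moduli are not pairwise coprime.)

gcd(377, 481) = 13 and 13 | (94 − 289), so the pair is consistent; merging gives k ≡ 9714 (mod 13949), where 13949 = lcm(377, 481).
The solution is unique modulo lcm(377, 481) = 13949.

9714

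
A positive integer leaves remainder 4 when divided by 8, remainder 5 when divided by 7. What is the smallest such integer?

From k ≡ 4 (mod 8) write k = 4 + 8t. Substituting into k ≡ 5 (mod 7) gives 8t ≡ 1 (mod 7), and since 1⁻¹ ≡ 1 (mod 7), t ≡ 1. Hence k ≡ 4 + 8·1 = 12 (mod 56).

12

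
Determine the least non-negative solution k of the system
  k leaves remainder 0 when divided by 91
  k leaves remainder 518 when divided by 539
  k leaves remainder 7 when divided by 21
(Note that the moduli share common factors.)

12376

gcd(91, 539) = 7 and 7 | (518 − 0), so the pair is consistent; merging gives k ≡ 5369 (mod 7007), where 7007 = lcm(91, 539).
gcd(7007, 21) = 7 and 7 | (7 − 5369), so the pair is consistent; merging gives k ≡ 12376 (mod 21021), where 21021 = lcm(7007, 21).
The solution is unique modulo lcm(91, 539, 21) = 21021.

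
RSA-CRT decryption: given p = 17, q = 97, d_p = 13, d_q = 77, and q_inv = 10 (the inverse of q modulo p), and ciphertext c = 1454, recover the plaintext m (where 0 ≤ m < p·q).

484

m₁ = c^(d_p) mod p: c ≡ 9 (mod 17), and 9^13 mod 17 = 8.
m₂ = c^(d_q) mod q: c ≡ 96 (mod 97), and 96^77 mod 97 = 96.
h = q_inv·(m₁ − m₂) mod p = 10·(8 − 96) mod 17 = 4.
m = m₂ + h·q = 96 + 4·97 = 484.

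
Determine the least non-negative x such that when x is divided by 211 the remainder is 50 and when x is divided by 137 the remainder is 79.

16930

From x ≡ 50 (mod 211) write x = 50 + 211t. Substituting into x ≡ 79 (mod 137) gives 211t ≡ 29 (mod 137), and since 74⁻¹ ≡ 50 (mod 137), t ≡ 80. Hence x ≡ 50 + 211·80 = 16930 (mod 28907).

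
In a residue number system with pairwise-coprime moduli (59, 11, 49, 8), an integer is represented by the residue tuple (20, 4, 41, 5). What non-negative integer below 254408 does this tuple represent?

The moduli are pairwise coprime; N = 59·11·49·8 = 254408.
N/59 = 4312; 4312 ≡ 5 (mod 59); 5·12 ≡ 1, so inverse 12.
N/11 = 23128; 23128 ≡ 6 (mod 11); 6·2 ≡ 1, so inverse 2.
N/49 = 5192; 5192 ≡ 47 (mod 49); 47·24 ≡ 1, so inverse 24.
N/8 = 31801; 31801 ≡ 1 (mod 8), inverse 1.
x ≡ 20·4312·12 + 4·23128·2 + 41·5192·24 + 5·31801·1 = 6487837.
6487837 mod 254408 = 127637.

127637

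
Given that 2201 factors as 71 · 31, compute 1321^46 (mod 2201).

1290

Mod 71: 1321 ≡ 43; 43^46 ≡ 12 (mod 71).
Mod 31: 1321 ≡ 19; by Fermat, exponent reduces to 46 mod 30 = 16; 19^16 ≡ 19 (mod 31).
Combine by CRT: x ≡ 12 (mod 71), x ≡ 19 (mod 31) ⇒ x ≡ 1290 (mod 2201).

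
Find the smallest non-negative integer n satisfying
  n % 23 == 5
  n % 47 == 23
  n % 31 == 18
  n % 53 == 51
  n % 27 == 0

45807633

The moduli are pairwise coprime; M = 23·47·31·53·27 = 47954241.
M/23 = 2084967; 2084967 ≡ 17 (mod 23); 17·19 ≡ 1, so inverse 19.
M/47 = 1020303; 1020303 ≡ 27 (mod 47); 27·7 ≡ 1, so inverse 7.
M/31 = 1546911; 1546911 ≡ 11 (mod 31); 11·17 ≡ 1, so inverse 17.
M/53 = 904797; 904797 ≡ 34 (mod 53); 34·39 ≡ 1, so inverse 39.
M/27 = 1776083; 1776083 ≡ 23 (mod 27); 23·20 ≡ 1, so inverse 20.
n ≡ 5·2084967·19 + 23·1020303·7 + 18·1546911·17 + 51·904797·39 + 0·1776083·20 = 2635336647.
2635336647 mod 47954241 = 45807633.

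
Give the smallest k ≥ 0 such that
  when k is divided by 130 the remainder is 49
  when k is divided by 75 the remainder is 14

1739

gcd(130, 75) = 5 and 5 | (14 − 49), so the pair is consistent; merging gives k ≡ 1739 (mod 1950), where 1950 = lcm(130, 75).
The solution is unique modulo lcm(130, 75) = 1950.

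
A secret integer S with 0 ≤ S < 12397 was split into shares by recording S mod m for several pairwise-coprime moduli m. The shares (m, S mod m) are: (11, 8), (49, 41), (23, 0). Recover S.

The moduli are pairwise coprime; N = 11·49·23 = 12397.
N/11 = 1127; 1127 ≡ 5 (mod 11); 5·9 ≡ 1, so inverse 9.
N/49 = 253; 253 ≡ 8 (mod 49); 8·43 ≡ 1, so inverse 43.
N/23 = 539; 539 ≡ 10 (mod 23); 10·7 ≡ 1, so inverse 7.
S ≡ 8·1127·9 + 41·253·43 + 0·539·7 = 527183.
527183 mod 12397 = 6509.

6509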